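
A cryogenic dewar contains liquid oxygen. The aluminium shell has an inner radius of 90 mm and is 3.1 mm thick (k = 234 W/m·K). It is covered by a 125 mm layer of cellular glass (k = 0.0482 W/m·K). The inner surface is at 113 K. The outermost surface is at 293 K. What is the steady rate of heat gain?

Q ≈ 17.7 W

Radial (spherical) resistances in series:
R_aluminium shell = (1/0.09 − 1/0.0931)/(4π×234) = 1.258×10^-4 K/W
R_cellular glass = (1/0.0931 − 1/0.2181)/(4π×0.0482) = 10.16 K/W
R_total = 10.16 K/W
Q = ΔT/R_total = 180/10.16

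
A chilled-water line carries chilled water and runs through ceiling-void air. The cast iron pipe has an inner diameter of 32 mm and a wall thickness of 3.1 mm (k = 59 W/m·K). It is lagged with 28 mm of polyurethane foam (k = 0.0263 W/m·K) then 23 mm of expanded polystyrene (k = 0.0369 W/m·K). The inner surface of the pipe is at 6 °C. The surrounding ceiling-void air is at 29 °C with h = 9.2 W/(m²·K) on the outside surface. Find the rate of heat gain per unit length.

q′ ≈ 3.1 W/m

For a radial system each layer contributes R = ln(r_out/r_in)/(2πkL); films add R = 1/(hA).
R_cast iron pipe wall = ln(19.1/16)/(2π×59×1) = 4.777×10^-4 K/W
R_polyurethane foam = ln(47.1/19.1)/(2π×0.0263×1) = 5.462 K/W
R_expanded polystyrene = ln(70.1/47.1)/(2π×0.0369×1) = 1.715 K/W
R_outer film = 1/(h_o·2πr_oL) = 1/(9.2×2π×0.0701×1) = 0.2468 K/W
R_total = 7.424 K/W
Q = ΔT/R_total = 23/7.424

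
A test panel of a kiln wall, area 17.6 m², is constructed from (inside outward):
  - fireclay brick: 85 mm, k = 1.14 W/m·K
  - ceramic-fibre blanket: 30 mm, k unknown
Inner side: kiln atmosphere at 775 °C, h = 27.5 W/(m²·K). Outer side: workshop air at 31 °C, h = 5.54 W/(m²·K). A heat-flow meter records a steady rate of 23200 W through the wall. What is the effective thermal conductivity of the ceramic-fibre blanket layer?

Using the resistance-network approach (series):
R_inner film = 1/(h_i·A) = 1/(27.5×17.6) = 0.002066 K/W
R_fireclay brick = L/(kA) = 0.085/(1.14×17.6) = 0.004236 K/W
R_outer film = 1/(h_o·A) = 1/(5.54×17.6) = 0.01026 K/W
Sum of known resistances R_other = 0.01656 K/W
Total R = ΔT/Q = 744/23200 = 0.03207 K/W
R_ceramic-fibre blanket = R_total − R_other = 0.01551 K/W
k = L/(R·A) = 0.03/(0.01551×17.6)

k ≈ 0.11 W/(m·K)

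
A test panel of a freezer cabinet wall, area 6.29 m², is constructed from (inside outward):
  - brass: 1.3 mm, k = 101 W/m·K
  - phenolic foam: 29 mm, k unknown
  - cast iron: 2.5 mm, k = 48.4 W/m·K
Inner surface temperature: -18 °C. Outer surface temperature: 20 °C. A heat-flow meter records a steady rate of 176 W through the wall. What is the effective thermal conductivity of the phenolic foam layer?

k ≈ 0.0214 W/(m·K)

Model the wall as resistances in series:
R_brass = L/(kA) = 0.0013/(101×6.29) = 2.046×10^-6 K/W
R_cast iron = L/(kA) = 0.0025/(48.4×6.29) = 8.212×10^-6 K/W
Sum of known resistances R_other = 1.026×10^-5 K/W
Total R = ΔT/Q = 38/176 = 0.2159 K/W
R_phenolic foam = R_total − R_other = 0.2159 K/W
k = L/(R·A) = 0.029/(0.2159×6.29)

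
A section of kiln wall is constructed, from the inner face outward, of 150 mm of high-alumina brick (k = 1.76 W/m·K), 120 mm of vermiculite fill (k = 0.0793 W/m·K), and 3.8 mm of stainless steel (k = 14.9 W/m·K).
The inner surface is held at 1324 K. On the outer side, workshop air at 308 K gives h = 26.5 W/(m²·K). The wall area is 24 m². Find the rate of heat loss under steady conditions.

Q ≈ 14900 W

Treating each layer as a thermal resistance in series:
R_high-alumina brick = L/(kA) = 0.15/(1.76×24) = 0.003551 K/W
R_vermiculite fill = L/(kA) = 0.12/(0.0793×24) = 0.06305 K/W
R_stainless steel = L/(kA) = 0.0038/(14.9×24) = 1.063×10^-5 K/W
R_outer film = 1/(h_o·A) = 1/(26.5×24) = 0.001572 K/W
R_total = 0.06819 K/W
Q = ΔT / R_total = 1016 / 0.06819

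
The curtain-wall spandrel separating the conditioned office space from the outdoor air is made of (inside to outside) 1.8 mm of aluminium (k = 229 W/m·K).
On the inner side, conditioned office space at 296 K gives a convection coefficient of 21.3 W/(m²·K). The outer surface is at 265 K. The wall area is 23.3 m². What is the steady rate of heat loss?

Using the resistance-network approach (series):
R_inner film = 1/(h_i·A) = 1/(21.3×23.3) = 0.002015 K/W
R_aluminium = L/(kA) = 0.0018/(229×23.3) = 3.374×10^-7 K/W
R_total = 0.002015 K/W
Q = ΔT / R_total = 31 / 0.002015

Q ≈ 15400 W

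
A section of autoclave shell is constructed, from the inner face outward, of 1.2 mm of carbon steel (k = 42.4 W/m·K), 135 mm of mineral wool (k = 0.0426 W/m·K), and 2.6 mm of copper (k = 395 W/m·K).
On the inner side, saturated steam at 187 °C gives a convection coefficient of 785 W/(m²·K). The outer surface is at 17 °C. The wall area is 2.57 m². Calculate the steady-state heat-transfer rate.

Q ≈ 138 W

Using the resistance-network approach (series):
R_inner film = 1/(h_i·A) = 1/(785×2.57) = 4.957×10^-4 K/W
R_carbon steel = L/(kA) = 0.0012/(42.4×2.57) = 1.101×10^-5 K/W
R_mineral wool = L/(kA) = 0.135/(0.0426×2.57) = 1.233 K/W
R_copper = L/(kA) = 0.0026/(395×2.57) = 2.561×10^-6 K/W
R_total = 1.234 K/W
Q = ΔT / R_total = 170 / 1.234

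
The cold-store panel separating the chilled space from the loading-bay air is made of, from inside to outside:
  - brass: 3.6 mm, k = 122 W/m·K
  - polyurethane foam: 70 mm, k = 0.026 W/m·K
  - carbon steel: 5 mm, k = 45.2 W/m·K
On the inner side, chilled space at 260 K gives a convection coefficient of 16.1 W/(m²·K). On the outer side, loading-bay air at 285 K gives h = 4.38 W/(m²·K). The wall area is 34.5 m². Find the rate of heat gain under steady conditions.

Q ≈ 289 W

Thermal resistances in series:
R_inner film = 1/(h_i·A) = 1/(16.1×34.5) = 0.0018 K/W
R_brass = L/(kA) = 0.0036/(122×34.5) = 8.553×10^-7 K/W
R_polyurethane foam = L/(kA) = 0.07/(0.026×34.5) = 0.07804 K/W
R_carbon steel = L/(kA) = 0.005/(45.2×34.5) = 3.206×10^-6 K/W
R_outer film = 1/(h_o·A) = 1/(4.38×34.5) = 0.006618 K/W
R_total = 0.08646 K/W
Q = ΔT / R_total = 25 / 0.08646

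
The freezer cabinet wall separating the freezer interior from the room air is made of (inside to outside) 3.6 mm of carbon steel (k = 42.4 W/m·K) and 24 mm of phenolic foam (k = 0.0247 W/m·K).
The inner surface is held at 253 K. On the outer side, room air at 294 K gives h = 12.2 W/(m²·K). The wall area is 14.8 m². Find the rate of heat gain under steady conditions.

Q ≈ 576 W

Treating each layer as a thermal resistance in series:
R_carbon steel = L/(kA) = 0.0036/(42.4×14.8) = 5.737×10^-6 K/W
R_phenolic foam = L/(kA) = 0.024/(0.0247×14.8) = 0.06565 K/W
R_outer film = 1/(h_o·A) = 1/(12.2×14.8) = 0.005538 K/W
R_total = 0.0712 K/W
Q = ΔT / R_total = 41 / 0.0712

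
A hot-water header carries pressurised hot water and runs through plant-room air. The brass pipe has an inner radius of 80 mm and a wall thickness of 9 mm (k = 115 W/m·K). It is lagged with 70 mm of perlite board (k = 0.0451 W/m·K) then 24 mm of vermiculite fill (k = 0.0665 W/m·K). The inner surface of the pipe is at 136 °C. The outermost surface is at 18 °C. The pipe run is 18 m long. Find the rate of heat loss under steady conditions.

Q ≈ 891 W

Radial resistances (cylindrical: R_cond = ln(r_o/r_i)/(2πkL), R_conv = 1/(h·2πrL)):
R_brass pipe wall = ln(89/80)/(2π×115×18) = 8.197×10^-6 K/W
R_perlite board = ln(159/89)/(2π×0.0451×18) = 0.1138 K/W
R_vermiculite fill = ln(183/159)/(2π×0.0665×18) = 0.01869 K/W
R_total = 0.1325 K/W
Q = ΔT/R_total = 118/0.1325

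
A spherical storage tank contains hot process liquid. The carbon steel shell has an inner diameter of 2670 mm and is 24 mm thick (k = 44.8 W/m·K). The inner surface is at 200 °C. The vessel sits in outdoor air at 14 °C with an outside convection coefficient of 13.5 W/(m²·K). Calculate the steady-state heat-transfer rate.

Q ≈ 57900 W

Each spherical layer contributes R = (1/r_i − 1/r_o)/(4πk):
R_carbon steel shell = (1/1.335 − 1/1.359)/(4π×44.8) = 2.35×10^-5 K/W
R_outer film = 1/(h·4πr_o²) = 1/(13.5×4π×1.359²) = 0.003192 K/W
R_total = 0.003215 K/W
Q = ΔT/R_total = 186/0.003215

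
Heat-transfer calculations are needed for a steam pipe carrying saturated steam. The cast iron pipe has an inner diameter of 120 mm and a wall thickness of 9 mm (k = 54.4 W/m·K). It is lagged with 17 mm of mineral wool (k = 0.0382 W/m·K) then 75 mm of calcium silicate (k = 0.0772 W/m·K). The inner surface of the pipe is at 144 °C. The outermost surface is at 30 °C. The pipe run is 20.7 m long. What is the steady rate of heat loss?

Q ≈ 1070 W

Radial resistances (cylindrical: R_cond = ln(r_o/r_i)/(2πkL), R_conv = 1/(h·2πrL)):
R_cast iron pipe wall = ln(69/60)/(2π×54.4×20.7) = 1.975×10^-5 K/W
R_mineral wool = ln(86/69)/(2π×0.0382×20.7) = 0.04433 K/W
R_calcium silicate = ln(161/86)/(2π×0.0772×20.7) = 0.06245 K/W
R_total = 0.1068 K/W
Q = ΔT/R_total = 114/0.1068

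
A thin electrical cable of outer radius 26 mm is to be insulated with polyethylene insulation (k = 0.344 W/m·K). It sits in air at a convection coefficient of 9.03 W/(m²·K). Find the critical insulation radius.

For a cylinder r_cr = k/h = 0.344/9.03
r_cr = 38.1 mm; since the bare radius (26 mm) is below r_cr, adding a thin layer of insulation will *increase* heat loss.

r_cr ≈ 38.1 mm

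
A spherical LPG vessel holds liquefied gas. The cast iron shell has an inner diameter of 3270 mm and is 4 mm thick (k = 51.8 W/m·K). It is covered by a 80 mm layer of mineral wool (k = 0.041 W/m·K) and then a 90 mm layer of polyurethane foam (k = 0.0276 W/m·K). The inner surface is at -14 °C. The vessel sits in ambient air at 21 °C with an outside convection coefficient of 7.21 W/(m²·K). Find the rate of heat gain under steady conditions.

Each spherical layer contributes R = (1/r_i − 1/r_o)/(4πk):
R_cast iron shell = (1/1.635 − 1/1.639)/(4π×51.8) = 2.293×10^-6 K/W
R_mineral wool = (1/1.639 − 1/1.719)/(4π×0.041) = 0.05511 K/W
R_polyurethane foam = (1/1.719 − 1/1.809)/(4π×0.0276) = 0.08345 K/W
R_outer film = 1/(h·4πr_o²) = 1/(7.21×4π×1.809²) = 0.003373 K/W
R_total = 0.1419 K/W
Q = ΔT/R_total = 35/0.1419

Q ≈ 247 W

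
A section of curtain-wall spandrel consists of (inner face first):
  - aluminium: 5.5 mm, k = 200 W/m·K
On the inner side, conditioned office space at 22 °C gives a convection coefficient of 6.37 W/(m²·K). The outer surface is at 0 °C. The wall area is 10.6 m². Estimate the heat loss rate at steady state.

Treating each layer as a thermal resistance in series:
R_inner film = 1/(h_i·A) = 1/(6.37×10.6) = 0.01481 K/W
R_aluminium = L/(kA) = 0.0055/(200×10.6) = 2.594×10^-6 K/W
R_total = 0.01481 K/W
Q = ΔT / R_total = 22 / 0.01481

Q ≈ 1490 W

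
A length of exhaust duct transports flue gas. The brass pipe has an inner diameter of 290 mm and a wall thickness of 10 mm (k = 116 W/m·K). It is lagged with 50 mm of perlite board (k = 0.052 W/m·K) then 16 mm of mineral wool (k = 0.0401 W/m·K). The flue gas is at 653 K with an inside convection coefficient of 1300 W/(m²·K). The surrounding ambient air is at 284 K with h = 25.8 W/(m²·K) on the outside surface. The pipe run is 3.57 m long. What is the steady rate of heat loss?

Radial resistances (cylindrical: R_cond = ln(r_o/r_i)/(2πkL), R_conv = 1/(h·2πrL)):
R_inner film = 1/(h_i·2πr₁L) = 1/(1300×2π×0.145×3.57) = 2.365×10^-4 K/W
R_brass pipe wall = ln(155/145)/(2π×116×3.57) = 2.563×10^-5 K/W
R_perlite board = ln(205/155)/(2π×0.052×3.57) = 0.2397 K/W
R_mineral wool = ln(221/205)/(2π×0.0401×3.57) = 0.08355 K/W
R_outer film = 1/(h_o·2πr_oL) = 1/(25.8×2π×0.221×3.57) = 0.007819 K/W
R_total = 0.3313 K/W
Q = ΔT/R_total = 369/0.3313

Q ≈ 1110 W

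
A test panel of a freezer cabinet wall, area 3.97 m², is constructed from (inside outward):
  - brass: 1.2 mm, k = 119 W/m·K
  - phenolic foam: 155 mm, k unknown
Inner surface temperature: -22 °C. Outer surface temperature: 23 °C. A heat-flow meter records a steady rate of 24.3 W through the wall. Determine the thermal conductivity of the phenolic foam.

Treating each layer as a thermal resistance in series:
R_brass = L/(kA) = 0.0012/(119×3.97) = 2.54×10^-6 K/W
Sum of known resistances R_other = 2.54×10^-6 K/W
Total R = ΔT/Q = 45/24.3 = 1.852 K/W
R_phenolic foam = R_total − R_other = 1.852 K/W
k = L/(R·A) = 0.155/(1.852×3.97)

k ≈ 0.0211 W/(m·K)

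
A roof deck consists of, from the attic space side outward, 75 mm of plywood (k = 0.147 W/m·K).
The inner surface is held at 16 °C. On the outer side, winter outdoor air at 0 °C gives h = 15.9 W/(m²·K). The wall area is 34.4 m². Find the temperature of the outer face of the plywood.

Series thermal resistances:
R_plywood = L/(kA) = 0.075/(0.147×34.4) = 0.01483 K/W
R_outer film = 1/(h_o·A) = 1/(15.9×34.4) = 0.001828 K/W
R_total = 0.01666 K/W;  Q = ΔT/R_total = 16/0.01666 = 960.4 W
T_interface = T_inner − Q·ΣR(inner→interface) = 16 − 960×0.01483

T ≈ 1.76 °C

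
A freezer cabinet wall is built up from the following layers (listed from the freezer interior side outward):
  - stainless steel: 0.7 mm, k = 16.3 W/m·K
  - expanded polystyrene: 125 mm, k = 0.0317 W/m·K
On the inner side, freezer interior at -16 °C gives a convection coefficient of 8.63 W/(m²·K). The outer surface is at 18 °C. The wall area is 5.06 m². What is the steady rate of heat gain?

Q ≈ 42.4 W

Treating each layer as a thermal resistance in series:
R_inner film = 1/(h_i·A) = 1/(8.63×5.06) = 0.0229 K/W
R_stainless steel = L/(kA) = 0.0007/(16.3×5.06) = 8.487×10^-6 K/W
R_expanded polystyrene = L/(kA) = 0.125/(0.0317×5.06) = 0.7793 K/W
R_total = 0.8022 K/W
Q = ΔT / R_total = 34 / 0.8022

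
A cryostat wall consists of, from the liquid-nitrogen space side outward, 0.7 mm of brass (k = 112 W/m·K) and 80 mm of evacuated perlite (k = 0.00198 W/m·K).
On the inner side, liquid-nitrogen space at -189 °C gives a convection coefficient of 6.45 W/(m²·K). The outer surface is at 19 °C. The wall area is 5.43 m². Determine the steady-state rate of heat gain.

Q ≈ 27.8 W

Treating each layer as a thermal resistance in series:
R_inner film = 1/(h_i·A) = 1/(6.45×5.43) = 0.02855 K/W
R_brass = L/(kA) = 0.0007/(112×5.43) = 1.151×10^-6 K/W
R_evacuated perlite = L/(kA) = 0.08/(0.00198×5.43) = 7.441 K/W
R_total = 7.469 K/W
Q = ΔT / R_total = 208 / 7.469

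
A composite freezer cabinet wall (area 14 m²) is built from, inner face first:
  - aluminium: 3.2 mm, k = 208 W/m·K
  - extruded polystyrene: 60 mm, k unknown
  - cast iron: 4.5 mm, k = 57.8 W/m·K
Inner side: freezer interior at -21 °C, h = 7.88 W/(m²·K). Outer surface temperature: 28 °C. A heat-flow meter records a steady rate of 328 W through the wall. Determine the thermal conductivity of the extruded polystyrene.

k ≈ 0.0305 W/(m·K)

Treating each layer as a thermal resistance in series:
R_inner film = 1/(h_i·A) = 1/(7.88×14) = 0.009065 K/W
R_aluminium = L/(kA) = 0.0032/(208×14) = 1.099×10^-6 K/W
R_cast iron = L/(kA) = 0.0045/(57.8×14) = 5.561×10^-6 K/W
Sum of known resistances R_other = 0.009071 K/W
Total R = ΔT/Q = 49/328 = 0.1494 K/W
R_extruded polystyrene = R_total − R_other = 0.1403 K/W
k = L/(R·A) = 0.06/(0.1403×14)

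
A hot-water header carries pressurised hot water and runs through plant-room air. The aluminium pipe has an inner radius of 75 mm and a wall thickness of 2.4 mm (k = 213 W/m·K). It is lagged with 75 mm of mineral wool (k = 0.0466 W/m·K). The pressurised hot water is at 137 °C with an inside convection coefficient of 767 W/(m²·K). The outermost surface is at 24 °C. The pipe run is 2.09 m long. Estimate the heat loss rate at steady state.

Q ≈ 102 W

Cylindrical conduction, so R = ln(r₂/r₁)/(2πkL) per layer, in series:
R_inner film = 1/(h_i·2πr₁L) = 1/(767×2π×0.075×2.09) = 0.001324 K/W
R_aluminium pipe wall = ln(77.4/75)/(2π×213×2.09) = 1.126×10^-5 K/W
R_mineral wool = ln(152.4/77.4)/(2π×0.0466×2.09) = 1.107 K/W
R_total = 1.108 K/W
Q = ΔT/R_total = 113/1.108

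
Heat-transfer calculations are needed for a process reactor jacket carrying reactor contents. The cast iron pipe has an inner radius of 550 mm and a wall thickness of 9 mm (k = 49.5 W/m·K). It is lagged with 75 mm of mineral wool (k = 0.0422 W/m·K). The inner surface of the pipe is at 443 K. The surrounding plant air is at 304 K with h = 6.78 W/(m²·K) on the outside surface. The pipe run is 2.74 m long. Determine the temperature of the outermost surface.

Radial resistances (cylindrical: R_cond = ln(r_o/r_i)/(2πkL), R_conv = 1/(h·2πrL)):
R_cast iron pipe wall = ln(559/550)/(2π×49.5×2.74) = 1.905×10^-5 K/W
R_mineral wool = ln(634/559)/(2π×0.0422×2.74) = 0.1733 K/W
R_outer film = 1/(h_o·2πr_oL) = 1/(6.78×2π×0.634×2.74) = 0.01351 K/W
R_total = 0.1868 K/W
Q = ΔT/R_total = 139/0.1868
Q = 744 W
T_interface = T_inner − Q·ΣR(inner→interface) = 443 − 744×0.1733

T ≈ 314 K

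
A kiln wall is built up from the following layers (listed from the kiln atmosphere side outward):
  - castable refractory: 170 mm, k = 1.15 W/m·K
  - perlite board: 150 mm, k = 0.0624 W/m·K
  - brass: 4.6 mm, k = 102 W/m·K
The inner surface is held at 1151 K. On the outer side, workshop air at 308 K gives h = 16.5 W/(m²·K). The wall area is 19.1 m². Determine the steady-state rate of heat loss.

Q ≈ 6160 W

Thermal resistances in series:
R_castable refractory = L/(kA) = 0.17/(1.15×19.1) = 0.00774 K/W
R_perlite board = L/(kA) = 0.15/(0.0624×19.1) = 0.1259 K/W
R_brass = L/(kA) = 0.0046/(102×19.1) = 2.361×10^-6 K/W
R_outer film = 1/(h_o·A) = 1/(16.5×19.1) = 0.003173 K/W
R_total = 0.1368 K/W
Q = ΔT / R_total = 843 / 0.1368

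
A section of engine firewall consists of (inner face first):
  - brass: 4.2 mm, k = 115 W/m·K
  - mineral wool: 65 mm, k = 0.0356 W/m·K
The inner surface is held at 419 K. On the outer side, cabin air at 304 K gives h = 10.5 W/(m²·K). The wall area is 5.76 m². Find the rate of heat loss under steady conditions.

Treating each layer as a thermal resistance in series:
R_brass = L/(kA) = 0.0042/(115×5.76) = 6.341×10^-6 K/W
R_mineral wool = L/(kA) = 0.065/(0.0356×5.76) = 0.317 K/W
R_outer film = 1/(h_o·A) = 1/(10.5×5.76) = 0.01653 K/W
R_total = 0.3335 K/W
Q = ΔT / R_total = 115 / 0.3335

Q ≈ 345 W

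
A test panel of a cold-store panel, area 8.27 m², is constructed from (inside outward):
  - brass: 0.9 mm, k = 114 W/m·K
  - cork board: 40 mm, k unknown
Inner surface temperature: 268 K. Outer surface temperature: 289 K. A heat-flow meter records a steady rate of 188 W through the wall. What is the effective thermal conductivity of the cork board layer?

k ≈ 0.0433 W/(m·K)

Using the resistance-network approach (series):
R_brass = L/(kA) = 0.0009/(114×8.27) = 9.546×10^-7 K/W
Sum of known resistances R_other = 9.546×10^-7 K/W
Total R = ΔT/Q = 21/188 = 0.1117 K/W
R_cork board = R_total − R_other = 0.1117 K/W
k = L/(R·A) = 0.04/(0.1117×8.27)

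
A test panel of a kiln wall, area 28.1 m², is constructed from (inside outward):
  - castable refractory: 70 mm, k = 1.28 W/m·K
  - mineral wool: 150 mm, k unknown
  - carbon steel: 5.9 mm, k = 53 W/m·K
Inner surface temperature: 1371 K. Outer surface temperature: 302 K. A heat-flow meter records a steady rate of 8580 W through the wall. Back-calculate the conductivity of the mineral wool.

Model the wall as resistances in series:
R_castable refractory = L/(kA) = 0.07/(1.28×28.1) = 0.001946 K/W
R_carbon steel = L/(kA) = 0.0059/(53×28.1) = 3.962×10^-6 K/W
Sum of known resistances R_other = 0.00195 K/W
Total R = ΔT/Q = 1069/8580 = 0.1246 K/W
R_mineral wool = R_total − R_other = 0.1226 K/W
k = L/(R·A) = 0.15/(0.1226×28.1)

k ≈ 0.0435 W/(m·K)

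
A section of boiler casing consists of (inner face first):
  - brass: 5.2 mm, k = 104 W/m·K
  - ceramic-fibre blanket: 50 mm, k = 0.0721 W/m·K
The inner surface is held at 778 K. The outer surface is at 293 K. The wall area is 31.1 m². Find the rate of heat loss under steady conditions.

Q ≈ 21700 W

Model the wall as resistances in series:
R_brass = L/(kA) = 0.0052/(104×31.1) = 1.608×10^-6 K/W
R_ceramic-fibre blanket = L/(kA) = 0.05/(0.0721×31.1) = 0.0223 K/W
R_total = 0.0223 K/W
Q = ΔT / R_total = 485 / 0.0223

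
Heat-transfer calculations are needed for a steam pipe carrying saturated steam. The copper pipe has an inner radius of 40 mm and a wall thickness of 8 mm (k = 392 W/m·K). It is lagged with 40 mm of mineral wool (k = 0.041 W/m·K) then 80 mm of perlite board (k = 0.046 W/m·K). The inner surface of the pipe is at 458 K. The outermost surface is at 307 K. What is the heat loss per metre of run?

Treating each annulus and film as a series resistance:
R_copper pipe wall = ln(48/40)/(2π×392×1) = 7.402×10^-5 K/W
R_mineral wool = ln(88/48)/(2π×0.041×1) = 2.353 K/W
R_perlite board = ln(168/88)/(2π×0.046×1) = 2.237 K/W
R_total = 4.59 K/W
Q = ΔT/R_total = 151/4.59

q′ ≈ 32.9 W/m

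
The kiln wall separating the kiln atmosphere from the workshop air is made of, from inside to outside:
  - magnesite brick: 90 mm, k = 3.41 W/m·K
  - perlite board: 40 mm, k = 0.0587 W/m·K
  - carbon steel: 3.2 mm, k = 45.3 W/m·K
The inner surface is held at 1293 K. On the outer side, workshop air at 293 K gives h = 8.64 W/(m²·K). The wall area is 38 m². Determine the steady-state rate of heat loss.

Treating each layer as a thermal resistance in series:
R_magnesite brick = L/(kA) = 0.09/(3.41×38) = 6.946×10^-4 K/W
R_perlite board = L/(kA) = 0.04/(0.0587×38) = 0.01793 K/W
R_carbon steel = L/(kA) = 0.0032/(45.3×38) = 1.859×10^-6 K/W
R_outer film = 1/(h_o·A) = 1/(8.64×38) = 0.003046 K/W
R_total = 0.02167 K/W
Q = ΔT / R_total = 1000 / 0.02167

Q ≈ 46100 W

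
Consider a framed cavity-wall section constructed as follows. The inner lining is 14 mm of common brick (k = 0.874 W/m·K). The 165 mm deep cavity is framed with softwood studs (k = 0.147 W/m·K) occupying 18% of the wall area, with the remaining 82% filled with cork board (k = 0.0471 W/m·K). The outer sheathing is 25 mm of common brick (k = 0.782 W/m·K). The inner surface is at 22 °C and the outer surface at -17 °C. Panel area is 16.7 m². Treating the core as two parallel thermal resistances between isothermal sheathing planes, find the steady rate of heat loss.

Q ≈ 252 W

Sheathing layers in series; stud and cavity paths in parallel between them.
R_inner = 0.014/(0.874×16.7) = 9.592×10^-4 K/W
R_stud  = 0.165/(0.147×0.18×16.7) = 0.3734 K/W
R_cav   = 0.165/(0.0471×0.82×16.7) = 0.2558 K/W
1/R_core = 1/R_stud + 1/R_cav → R_core = 0.1518 K/W
R_outer = 0.025/(0.782×16.7) = 0.001914 K/W
R_total = 0.1547 K/W
Q = ΔT/R_total = 39/0.1547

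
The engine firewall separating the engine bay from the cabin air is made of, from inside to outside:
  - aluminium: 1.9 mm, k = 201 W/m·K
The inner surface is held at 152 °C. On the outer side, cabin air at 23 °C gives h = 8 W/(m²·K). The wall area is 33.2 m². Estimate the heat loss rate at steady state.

Q ≈ 34300 W

Model the wall as resistances in series:
R_aluminium = L/(kA) = 0.0019/(201×33.2) = 2.847×10^-7 K/W
R_outer film = 1/(h_o·A) = 1/(8×33.2) = 0.003765 K/W
R_total = 0.003765 K/W
Q = ΔT / R_total = 129 / 0.003765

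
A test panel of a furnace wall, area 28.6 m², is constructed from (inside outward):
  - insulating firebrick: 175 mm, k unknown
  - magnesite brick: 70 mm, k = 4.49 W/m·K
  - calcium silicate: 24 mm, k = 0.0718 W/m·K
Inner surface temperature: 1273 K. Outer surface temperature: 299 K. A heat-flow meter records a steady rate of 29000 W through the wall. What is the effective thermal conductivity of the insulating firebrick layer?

Model the wall as resistances in series:
R_magnesite brick = L/(kA) = 0.07/(4.49×28.6) = 5.451×10^-4 K/W
R_calcium silicate = L/(kA) = 0.024/(0.0718×28.6) = 0.01169 K/W
Sum of known resistances R_other = 0.01223 K/W
Total R = ΔT/Q = 974/29000 = 0.03359 K/W
R_insulating firebrick = R_total − R_other = 0.02135 K/W
k = L/(R·A) = 0.175/(0.02135×28.6)

k ≈ 0.287 W/(m·K)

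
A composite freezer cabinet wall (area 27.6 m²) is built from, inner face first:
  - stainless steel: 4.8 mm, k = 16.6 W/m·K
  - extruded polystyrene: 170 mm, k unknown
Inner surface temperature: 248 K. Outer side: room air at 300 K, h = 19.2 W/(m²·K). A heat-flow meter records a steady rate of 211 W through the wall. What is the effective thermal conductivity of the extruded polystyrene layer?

k ≈ 0.0252 W/(m·K)

Thermal resistances in series:
R_stainless steel = L/(kA) = 0.0048/(16.6×27.6) = 1.048×10^-5 K/W
R_outer film = 1/(h_o·A) = 1/(19.2×27.6) = 0.001887 K/W
Sum of known resistances R_other = 0.001898 K/W
Total R = ΔT/Q = 52/211 = 0.2464 K/W
R_extruded polystyrene = R_total − R_other = 0.2445 K/W
k = L/(R·A) = 0.17/(0.2445×27.6)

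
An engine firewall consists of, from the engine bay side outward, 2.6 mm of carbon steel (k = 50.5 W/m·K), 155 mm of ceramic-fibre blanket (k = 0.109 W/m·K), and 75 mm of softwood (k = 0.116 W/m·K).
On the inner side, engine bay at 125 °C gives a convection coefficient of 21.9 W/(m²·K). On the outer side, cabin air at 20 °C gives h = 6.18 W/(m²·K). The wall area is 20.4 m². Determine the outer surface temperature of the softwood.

T ≈ 27.5 °C

Using the resistance-network approach (series):
R_inner film = 1/(h_i·A) = 1/(21.9×20.4) = 0.002238 K/W
R_carbon steel = L/(kA) = 0.0026/(50.5×20.4) = 2.524×10^-6 K/W
R_ceramic-fibre blanket = L/(kA) = 0.155/(0.109×20.4) = 0.06971 K/W
R_softwood = L/(kA) = 0.075/(0.116×20.4) = 0.03169 K/W
R_outer film = 1/(h_o·A) = 1/(6.18×20.4) = 0.007932 K/W
R_total = 0.1116 K/W;  Q = ΔT/R_total = 105/0.1116 = 941.1 W
T_interface = T_inner − Q·ΣR(inner→interface) = 125 − 941×0.1036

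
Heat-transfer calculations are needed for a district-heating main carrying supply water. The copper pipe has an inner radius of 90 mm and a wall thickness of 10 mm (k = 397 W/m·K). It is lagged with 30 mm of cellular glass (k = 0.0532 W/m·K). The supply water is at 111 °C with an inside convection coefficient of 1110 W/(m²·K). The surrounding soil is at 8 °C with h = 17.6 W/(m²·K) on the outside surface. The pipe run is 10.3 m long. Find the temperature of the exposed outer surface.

Per-layer cylindrical resistances, series-summed:
R_inner film = 1/(h_i·2πr₁L) = 1/(1110×2π×0.09×10.3) = 1.547×10^-4 K/W
R_copper pipe wall = ln(100/90)/(2π×397×10.3) = 4.101×10^-6 K/W
R_cellular glass = ln(130/100)/(2π×0.0532×10.3) = 0.0762 K/W
R_outer film = 1/(h_o·2πr_oL) = 1/(17.6×2π×0.13×10.3) = 0.006753 K/W
R_total = 0.08312 K/W
Q = ΔT/R_total = 103/0.08312
Q = 1240 W
T_interface = T_inner − Q·ΣR(inner→interface) = 111 − 1240×0.07636

T ≈ 16.4 °C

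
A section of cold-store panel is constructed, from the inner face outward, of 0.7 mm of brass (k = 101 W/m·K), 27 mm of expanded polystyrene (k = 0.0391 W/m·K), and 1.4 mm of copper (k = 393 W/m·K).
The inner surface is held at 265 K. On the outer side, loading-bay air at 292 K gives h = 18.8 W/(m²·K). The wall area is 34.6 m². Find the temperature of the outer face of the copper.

Series thermal resistances:
R_brass = L/(kA) = 0.0007/(101×34.6) = 2.003×10^-7 K/W
R_expanded polystyrene = L/(kA) = 0.027/(0.0391×34.6) = 0.01996 K/W
R_copper = L/(kA) = 0.0014/(393×34.6) = 1.03×10^-7 K/W
R_outer film = 1/(h_o·A) = 1/(18.8×34.6) = 0.001537 K/W
R_total = 0.0215 K/W;  Q = ΔT/R_total = 27/0.0215 = 1256 W
T_interface = T_inner + Q·ΣR(inner→interface) = 265 + 1260×0.01996

T ≈ 290 K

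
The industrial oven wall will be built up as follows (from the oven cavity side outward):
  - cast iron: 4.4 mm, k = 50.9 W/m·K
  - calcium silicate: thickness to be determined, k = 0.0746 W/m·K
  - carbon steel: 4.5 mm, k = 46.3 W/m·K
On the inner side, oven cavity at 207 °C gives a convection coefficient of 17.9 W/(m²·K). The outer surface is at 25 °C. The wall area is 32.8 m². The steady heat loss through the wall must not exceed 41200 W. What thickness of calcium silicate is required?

Using the resistance-network approach (series):
R_inner film = 1/(h_i·A) = 1/(17.9×32.8) = 0.001703 K/W
R_cast iron = L/(kA) = 0.0044/(50.9×32.8) = 2.635×10^-6 K/W
R_carbon steel = L/(kA) = 0.0045/(46.3×32.8) = 2.963×10^-6 K/W
Sum of the known resistances R_other = 0.001709 K/W
Required total resistance R_tot = ΔT/Q_allow = 182/41200 = 0.004417 K/W
R_calcium silicate = R_tot − R_other = 0.002709 K/W
L = R·k·A = 0.002709×0.0746×32.8

L ≈ 6.63 mm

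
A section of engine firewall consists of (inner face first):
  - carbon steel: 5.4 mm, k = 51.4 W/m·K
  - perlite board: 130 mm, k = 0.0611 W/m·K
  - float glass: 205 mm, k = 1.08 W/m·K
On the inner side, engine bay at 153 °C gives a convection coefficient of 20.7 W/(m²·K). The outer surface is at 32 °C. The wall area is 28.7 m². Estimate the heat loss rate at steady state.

Thermal resistances in series:
R_inner film = 1/(h_i·A) = 1/(20.7×28.7) = 0.001683 K/W
R_carbon steel = L/(kA) = 0.0054/(51.4×28.7) = 3.661×10^-6 K/W
R_perlite board = L/(kA) = 0.13/(0.0611×28.7) = 0.07413 K/W
R_float glass = L/(kA) = 0.205/(1.08×28.7) = 0.006614 K/W
R_total = 0.08244 K/W
Q = ΔT / R_total = 121 / 0.08244

Q ≈ 1470 W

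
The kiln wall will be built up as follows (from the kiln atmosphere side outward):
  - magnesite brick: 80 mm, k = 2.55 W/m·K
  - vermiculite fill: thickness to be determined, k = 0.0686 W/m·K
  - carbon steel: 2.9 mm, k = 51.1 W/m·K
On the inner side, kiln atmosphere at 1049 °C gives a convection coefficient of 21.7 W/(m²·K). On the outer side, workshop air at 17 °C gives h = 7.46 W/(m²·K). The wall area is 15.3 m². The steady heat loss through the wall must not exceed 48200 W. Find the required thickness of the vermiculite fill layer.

L ≈ 7.96 mm

Treating each layer as a thermal resistance in series:
R_inner film = 1/(h_i·A) = 1/(21.7×15.3) = 0.003012 K/W
R_magnesite brick = L/(kA) = 0.08/(2.55×15.3) = 0.00205 K/W
R_carbon steel = L/(kA) = 0.0029/(51.1×15.3) = 3.709×10^-6 K/W
R_outer film = 1/(h_o·A) = 1/(7.46×15.3) = 0.008761 K/W
Sum of the known resistances R_other = 0.01383 K/W
Required total resistance R_tot = ΔT/Q_allow = 1032/48200 = 0.02141 K/W
R_vermiculite fill = R_tot − R_other = 0.007583 K/W
L = R·k·A = 0.007583×0.0686×15.3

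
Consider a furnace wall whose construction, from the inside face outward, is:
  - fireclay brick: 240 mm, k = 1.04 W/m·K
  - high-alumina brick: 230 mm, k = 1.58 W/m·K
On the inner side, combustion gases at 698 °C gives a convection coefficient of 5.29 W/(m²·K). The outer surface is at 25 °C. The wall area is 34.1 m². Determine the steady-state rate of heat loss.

Using the resistance-network approach (series):
R_inner film = 1/(h_i·A) = 1/(5.29×34.1) = 0.005544 K/W
R_fireclay brick = L/(kA) = 0.24/(1.04×34.1) = 0.006767 K/W
R_high-alumina brick = L/(kA) = 0.23/(1.58×34.1) = 0.004269 K/W
R_total = 0.01658 K/W
Q = ΔT / R_total = 673 / 0.01658

Q ≈ 40600 W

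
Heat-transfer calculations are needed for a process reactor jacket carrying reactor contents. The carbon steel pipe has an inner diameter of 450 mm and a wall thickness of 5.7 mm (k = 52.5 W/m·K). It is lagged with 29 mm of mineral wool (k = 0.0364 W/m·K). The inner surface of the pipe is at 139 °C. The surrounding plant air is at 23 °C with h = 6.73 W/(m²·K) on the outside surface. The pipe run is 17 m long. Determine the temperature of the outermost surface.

Treating each annulus and film as a series resistance:
R_carbon steel pipe wall = ln(230.7/225)/(2π×52.5×17) = 4.461×10^-6 K/W
R_mineral wool = ln(259.7/230.7)/(2π×0.0364×17) = 0.03045 K/W
R_outer film = 1/(h_o·2πr_oL) = 1/(6.73×2π×0.2597×17) = 0.005357 K/W
R_total = 0.03582 K/W
Q = ΔT/R_total = 116/0.03582
Q = 3240 W
T_interface = T_inner − Q·ΣR(inner→interface) = 139 − 3240×0.03046

T ≈ 40.3 °C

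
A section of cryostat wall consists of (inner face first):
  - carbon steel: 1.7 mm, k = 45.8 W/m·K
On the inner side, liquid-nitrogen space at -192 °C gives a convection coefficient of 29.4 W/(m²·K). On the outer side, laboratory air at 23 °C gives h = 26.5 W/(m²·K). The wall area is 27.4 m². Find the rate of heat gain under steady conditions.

Q ≈ 82100 W

Thermal resistances in series:
R_inner film = 1/(h_i·A) = 1/(29.4×27.4) = 0.001241 K/W
R_carbon steel = L/(kA) = 0.0017/(45.8×27.4) = 1.355×10^-6 K/W
R_outer film = 1/(h_o·A) = 1/(26.5×27.4) = 0.001377 K/W
R_total = 0.00262 K/W
Q = ΔT / R_total = 215 / 0.00262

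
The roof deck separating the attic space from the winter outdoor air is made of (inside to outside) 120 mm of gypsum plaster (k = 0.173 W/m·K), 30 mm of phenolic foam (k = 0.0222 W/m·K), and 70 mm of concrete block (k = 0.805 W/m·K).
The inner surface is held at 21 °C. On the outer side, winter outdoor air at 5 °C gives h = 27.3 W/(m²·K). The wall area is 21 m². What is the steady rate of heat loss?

Q ≈ 155 W

Using the resistance-network approach (series):
R_gypsum plaster = L/(kA) = 0.12/(0.173×21) = 0.03303 K/W
R_phenolic foam = L/(kA) = 0.03/(0.0222×21) = 0.06435 K/W
R_concrete block = L/(kA) = 0.07/(0.805×21) = 0.004141 K/W
R_outer film = 1/(h_o·A) = 1/(27.3×21) = 0.001744 K/W
R_total = 0.1033 K/W
Q = ΔT / R_total = 16 / 0.1033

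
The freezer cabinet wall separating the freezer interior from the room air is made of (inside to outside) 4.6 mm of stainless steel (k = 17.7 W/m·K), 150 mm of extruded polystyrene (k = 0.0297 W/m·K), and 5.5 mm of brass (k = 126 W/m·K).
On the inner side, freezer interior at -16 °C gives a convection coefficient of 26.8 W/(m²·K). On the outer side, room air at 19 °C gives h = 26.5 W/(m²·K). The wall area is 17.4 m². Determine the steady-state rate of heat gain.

Q ≈ 119 W

Using the resistance-network approach (series):
R_inner film = 1/(h_i·A) = 1/(26.8×17.4) = 0.002144 K/W
R_stainless steel = L/(kA) = 0.0046/(17.7×17.4) = 1.494×10^-5 K/W
R_extruded polystyrene = L/(kA) = 0.15/(0.0297×17.4) = 0.2903 K/W
R_brass = L/(kA) = 0.0055/(126×17.4) = 2.509×10^-6 K/W
R_outer film = 1/(h_o·A) = 1/(26.5×17.4) = 0.002169 K/W
R_total = 0.2946 K/W
Q = ΔT / R_total = 35 / 0.2946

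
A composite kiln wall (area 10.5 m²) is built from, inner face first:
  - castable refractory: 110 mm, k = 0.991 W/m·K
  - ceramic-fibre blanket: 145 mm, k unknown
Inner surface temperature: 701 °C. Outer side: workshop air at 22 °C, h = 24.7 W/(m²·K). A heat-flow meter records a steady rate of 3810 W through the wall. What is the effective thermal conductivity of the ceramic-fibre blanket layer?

Model the wall as resistances in series:
R_castable refractory = L/(kA) = 0.11/(0.991×10.5) = 0.01057 K/W
R_outer film = 1/(h_o·A) = 1/(24.7×10.5) = 0.003856 K/W
Sum of known resistances R_other = 0.01443 K/W
Total R = ΔT/Q = 679/3810 = 0.1782 K/W
R_ceramic-fibre blanket = R_total − R_other = 0.1638 K/W
k = L/(R·A) = 0.145/(0.1638×10.5)

k ≈ 0.0843 W/(m·K)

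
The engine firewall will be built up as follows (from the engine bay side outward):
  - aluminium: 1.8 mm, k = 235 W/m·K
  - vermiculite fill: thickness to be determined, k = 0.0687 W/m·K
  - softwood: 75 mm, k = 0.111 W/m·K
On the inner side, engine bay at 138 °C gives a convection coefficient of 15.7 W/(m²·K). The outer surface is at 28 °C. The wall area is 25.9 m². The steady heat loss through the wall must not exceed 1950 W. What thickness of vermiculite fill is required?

L ≈ 49.6 mm

Treating each layer as a thermal resistance in series:
R_inner film = 1/(h_i·A) = 1/(15.7×25.9) = 0.002459 K/W
R_aluminium = L/(kA) = 0.0018/(235×25.9) = 2.957×10^-7 K/W
R_softwood = L/(kA) = 0.075/(0.111×25.9) = 0.02609 K/W
Sum of the known resistances R_other = 0.02855 K/W
Required total resistance R_tot = ΔT/Q_allow = 110/1950 = 0.05641 K/W
R_vermiculite fill = R_tot − R_other = 0.02786 K/W
L = R·k·A = 0.02786×0.0687×25.9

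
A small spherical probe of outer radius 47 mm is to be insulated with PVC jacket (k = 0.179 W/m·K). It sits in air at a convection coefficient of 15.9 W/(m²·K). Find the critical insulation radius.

r_cr ≈ 22.5 mm

For a sphere r_cr = 2k/h = 2×0.179/15.9
r_cr = 22.5 mm; since the bare radius (47 mm) is above r_cr, any added insulation will reduce heat loss.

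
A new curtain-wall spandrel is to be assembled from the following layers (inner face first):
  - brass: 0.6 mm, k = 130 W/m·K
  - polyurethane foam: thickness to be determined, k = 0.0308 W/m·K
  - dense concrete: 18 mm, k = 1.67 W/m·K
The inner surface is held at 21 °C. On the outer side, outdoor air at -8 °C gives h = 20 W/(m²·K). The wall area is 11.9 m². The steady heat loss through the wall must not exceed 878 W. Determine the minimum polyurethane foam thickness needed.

Treating each layer as a thermal resistance in series:
R_brass = L/(kA) = 0.0006/(130×11.9) = 3.878×10^-7 K/W
R_dense concrete = L/(kA) = 0.018/(1.67×11.9) = 9.058×10^-4 K/W
R_outer film = 1/(h_o·A) = 1/(20×11.9) = 0.004202 K/W
Sum of the known resistances R_other = 0.005108 K/W
Required total resistance R_tot = ΔT/Q_allow = 29/878 = 0.03303 K/W
R_polyurethane foam = R_tot − R_other = 0.02792 K/W
L = R·k·A = 0.02792×0.0308×11.9

L ≈ 10.2 mm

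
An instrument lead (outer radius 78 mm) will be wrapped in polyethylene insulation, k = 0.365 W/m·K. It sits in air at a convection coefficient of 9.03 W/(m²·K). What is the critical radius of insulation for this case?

For a cylinder r_cr = k/h = 0.365/9.03
r_cr = 40.4 mm; since the bare radius (78 mm) is above r_cr, any added insulation will reduce heat loss.

r_cr ≈ 40.4 mm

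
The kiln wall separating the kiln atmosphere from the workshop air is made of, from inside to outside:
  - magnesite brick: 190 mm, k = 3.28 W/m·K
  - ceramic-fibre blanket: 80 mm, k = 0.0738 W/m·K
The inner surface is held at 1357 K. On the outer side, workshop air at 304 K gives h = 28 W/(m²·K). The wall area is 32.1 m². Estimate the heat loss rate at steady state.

Series thermal resistances:
R_magnesite brick = L/(kA) = 0.19/(3.28×32.1) = 0.001805 K/W
R_ceramic-fibre blanket = L/(kA) = 0.08/(0.0738×32.1) = 0.03377 K/W
R_outer film = 1/(h_o·A) = 1/(28×32.1) = 0.001113 K/W
R_total = 0.03669 K/W
Q = ΔT / R_total = 1053 / 0.03669

Q ≈ 28700 W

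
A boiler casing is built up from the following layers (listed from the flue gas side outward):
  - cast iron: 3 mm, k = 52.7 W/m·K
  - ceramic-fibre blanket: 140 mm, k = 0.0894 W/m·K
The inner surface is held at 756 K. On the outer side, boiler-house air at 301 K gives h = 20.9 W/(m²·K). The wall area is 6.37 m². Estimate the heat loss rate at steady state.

Treating each layer as a thermal resistance in series:
R_cast iron = L/(kA) = 0.003/(52.7×6.37) = 8.937×10^-6 K/W
R_ceramic-fibre blanket = L/(kA) = 0.14/(0.0894×6.37) = 0.2458 K/W
R_outer film = 1/(h_o·A) = 1/(20.9×6.37) = 0.007511 K/W
R_total = 0.2534 K/W
Q = ΔT / R_total = 455 / 0.2534

Q ≈ 1800 W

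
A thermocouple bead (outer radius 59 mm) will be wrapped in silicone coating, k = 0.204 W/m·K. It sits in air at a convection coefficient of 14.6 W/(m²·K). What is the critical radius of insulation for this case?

r_cr ≈ 27.9 mm

For a sphere r_cr = 2k/h = 2×0.204/14.6
r_cr = 27.9 mm; since the bare radius (59 mm) is above r_cr, any added insulation will reduce heat loss.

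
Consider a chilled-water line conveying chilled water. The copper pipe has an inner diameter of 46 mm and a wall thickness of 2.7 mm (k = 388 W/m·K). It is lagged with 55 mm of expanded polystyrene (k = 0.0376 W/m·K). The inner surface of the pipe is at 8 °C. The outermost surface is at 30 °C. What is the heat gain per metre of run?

q′ ≈ 4.54 W/m

Cylindrical conduction, so R = ln(r₂/r₁)/(2πkL) per layer, in series:
R_copper pipe wall = ln(25.7/23)/(2π×388×1) = 4.553×10^-5 K/W
R_expanded polystyrene = ln(80.7/25.7)/(2π×0.0376×1) = 4.843 K/W
R_total = 4.843 K/W
Q = ΔT/R_total = 22/4.843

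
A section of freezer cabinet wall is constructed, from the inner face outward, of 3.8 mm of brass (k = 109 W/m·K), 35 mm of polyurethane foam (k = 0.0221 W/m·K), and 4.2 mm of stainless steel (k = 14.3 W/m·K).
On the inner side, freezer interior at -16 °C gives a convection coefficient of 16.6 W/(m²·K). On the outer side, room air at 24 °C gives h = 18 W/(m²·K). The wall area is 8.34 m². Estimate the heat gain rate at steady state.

Q ≈ 196 W

Treating each layer as a thermal resistance in series:
R_inner film = 1/(h_i·A) = 1/(16.6×8.34) = 0.007223 K/W
R_brass = L/(kA) = 0.0038/(109×8.34) = 4.18×10^-6 K/W
R_polyurethane foam = L/(kA) = 0.035/(0.0221×8.34) = 0.1899 K/W
R_stainless steel = L/(kA) = 0.0042/(14.3×8.34) = 3.522×10^-5 K/W
R_outer film = 1/(h_o·A) = 1/(18×8.34) = 0.006661 K/W
R_total = 0.2038 K/W
Q = ΔT / R_total = 40 / 0.2038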